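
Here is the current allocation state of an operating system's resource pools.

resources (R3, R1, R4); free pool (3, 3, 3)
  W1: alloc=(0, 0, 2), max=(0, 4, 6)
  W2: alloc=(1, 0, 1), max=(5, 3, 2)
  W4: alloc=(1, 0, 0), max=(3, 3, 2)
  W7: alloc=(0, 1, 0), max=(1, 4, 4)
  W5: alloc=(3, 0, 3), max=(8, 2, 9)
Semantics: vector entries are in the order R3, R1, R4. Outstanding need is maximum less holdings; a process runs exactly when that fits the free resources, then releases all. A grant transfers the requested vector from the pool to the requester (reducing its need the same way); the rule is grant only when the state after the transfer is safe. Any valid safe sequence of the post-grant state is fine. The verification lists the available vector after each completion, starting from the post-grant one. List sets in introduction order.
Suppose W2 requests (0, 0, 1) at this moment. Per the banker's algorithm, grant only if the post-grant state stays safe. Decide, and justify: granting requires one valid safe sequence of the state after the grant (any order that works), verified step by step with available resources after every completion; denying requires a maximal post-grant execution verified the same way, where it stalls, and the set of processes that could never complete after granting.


GRANT — the state after the grant stays safe, e.g. via W4, W2, W7, W1, W5.
Key observation: even at the reduced pool (3, 3, 2), W4 fits immediately, so safety survives the grant.
Step-by-step check of the post-grant state:
  pool = (3, 3, 2)
  W4: need (2, 3, 2) fits (3, 3, 2); releases (1, 0, 0), pool now (4, 3, 2)
  W2: need (4, 3, 0) fits (4, 3, 2); releases (1, 0, 2), pool now (5, 3, 4)
  W7: need (1, 3, 4) fits (5, 3, 4); releases (0, 1, 0), pool now (5, 4, 4)
  W1: need (0, 4, 4) fits (5, 4, 4); releases (0, 0, 2), pool now (5, 4, 6)
  W5: need (5, 2, 6) fits (5, 4, 6); releases (3, 0, 3), pool now (8, 4, 9)


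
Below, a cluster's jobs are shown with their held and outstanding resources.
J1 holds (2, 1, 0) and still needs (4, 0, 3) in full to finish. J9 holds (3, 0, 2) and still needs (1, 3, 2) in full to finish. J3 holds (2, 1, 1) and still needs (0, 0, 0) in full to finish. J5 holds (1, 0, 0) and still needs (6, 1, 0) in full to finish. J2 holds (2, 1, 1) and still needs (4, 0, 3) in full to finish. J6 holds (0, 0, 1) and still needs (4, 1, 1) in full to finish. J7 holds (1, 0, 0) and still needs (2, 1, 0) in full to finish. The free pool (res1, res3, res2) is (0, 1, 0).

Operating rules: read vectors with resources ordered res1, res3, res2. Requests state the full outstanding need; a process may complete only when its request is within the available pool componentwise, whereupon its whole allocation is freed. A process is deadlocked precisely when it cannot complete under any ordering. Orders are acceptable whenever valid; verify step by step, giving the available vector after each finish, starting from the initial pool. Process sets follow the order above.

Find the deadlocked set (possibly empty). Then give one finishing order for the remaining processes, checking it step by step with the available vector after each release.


The deadlocked set is J1, J9, J5, J2 and J6.
Key observation: after J3, J7 the pool peaks at (3, 2, 1), and each blocked process is short somewhere: J1 on res1, res2; J9 on res3, res2; J5 on res1; J2 on res1, res2; J6 on res1.
A valid finishing order for the others: J3, J7. Walking it through:
  pool = (0, 1, 0)
  J3 needs (0, 0, 0) <= (0, 1, 0) -> finishes; pool += (2, 1, 1) = (2, 2, 1)
  J7 needs (2, 1, 0) <= (2, 2, 1) -> finishes; pool += (1, 0, 0) = (3, 2, 1)
The blocked processes can never fit:
  blocked: J1 wants (4, 0, 3), pool (3, 2, 1) — not enough res1 and res2
  blocked: J9 wants (1, 3, 2), pool (3, 2, 1) — not enough res3 and res2
  blocked: J5 wants (6, 1, 0), pool (3, 2, 1) — not enough res1
  blocked: J2 wants (4, 0, 3), pool (3, 2, 1) — not enough res1 and res2
  blocked: J6 wants (4, 1, 1), pool (3, 2, 1) — not enough res1


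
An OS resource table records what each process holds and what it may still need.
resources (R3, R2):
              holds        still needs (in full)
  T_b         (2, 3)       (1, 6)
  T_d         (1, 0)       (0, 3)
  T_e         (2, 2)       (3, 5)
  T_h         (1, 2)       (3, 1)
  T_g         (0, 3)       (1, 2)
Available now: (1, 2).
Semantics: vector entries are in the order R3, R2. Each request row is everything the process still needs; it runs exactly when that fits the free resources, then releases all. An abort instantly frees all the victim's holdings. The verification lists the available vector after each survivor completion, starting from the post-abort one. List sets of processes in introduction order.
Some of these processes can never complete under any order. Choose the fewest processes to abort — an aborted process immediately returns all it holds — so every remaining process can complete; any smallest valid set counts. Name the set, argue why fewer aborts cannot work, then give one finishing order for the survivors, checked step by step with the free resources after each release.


Minimum abort set: T_e.
Key observation: before aborting T_e, T_b was permanently blocked — no order could ever run it; afterwards it completes at step 3.
Why nothing smaller works: aborting no one leaves the state deadlocked as given.
The survivors complete as T_g, T_d, T_b, T_h. Verifying each step (starting from the post-abort pool):
  pool = (3, 4)
  T_g needs (1, 2) <= (3, 4) -> finishes; pool += (0, 3) = (3, 7)
  T_d needs (0, 3) <= (3, 7) -> finishes; pool += (1, 0) = (4, 7)
  T_b needs (1, 6) <= (4, 7) -> finishes; pool += (2, 3) = (6, 10)
  T_h needs (3, 1) <= (6, 10) -> finishes; pool += (1, 2) = (7, 12)


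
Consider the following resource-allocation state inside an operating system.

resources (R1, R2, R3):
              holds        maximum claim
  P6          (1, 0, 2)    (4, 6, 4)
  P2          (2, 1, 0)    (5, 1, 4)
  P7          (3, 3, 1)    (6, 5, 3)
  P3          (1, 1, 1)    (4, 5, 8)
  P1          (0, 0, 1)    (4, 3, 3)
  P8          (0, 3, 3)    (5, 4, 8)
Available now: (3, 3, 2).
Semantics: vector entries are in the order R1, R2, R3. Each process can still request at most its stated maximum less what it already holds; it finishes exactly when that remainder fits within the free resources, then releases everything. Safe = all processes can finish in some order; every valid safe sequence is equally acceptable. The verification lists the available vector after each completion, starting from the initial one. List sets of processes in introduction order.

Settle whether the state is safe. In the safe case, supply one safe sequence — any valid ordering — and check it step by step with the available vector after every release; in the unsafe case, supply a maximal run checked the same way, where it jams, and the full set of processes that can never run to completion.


The state is SAFE; one workable sequence: P7, P6, P1, P2, P8, P3.
Key observation: P7 is the earliest step where a requested resource binds exactly: need (3, 2, 2), pool (3, 3, 2) at its turn.
Verifying each step:
  pool = (3, 3, 2)
  run P7 (needs (3, 2, 2), free (3, 3, 2)); after release of (3, 3, 1) the pool is (6, 6, 3)
  run P6 (needs (3, 6, 2), free (6, 6, 3)); after release of (1, 0, 2) the pool is (7, 6, 5)
  run P1 (needs (4, 3, 2), free (7, 6, 5)); after release of (0, 0, 1) the pool is (7, 6, 6)
  run P2 (needs (3, 0, 4), free (7, 6, 6)); after release of (2, 1, 0) the pool is (9, 7, 6)
  run P8 (needs (5, 1, 5), free (9, 7, 6)); after release of (0, 3, 3) the pool is (9, 10, 9)
  run P3 (needs (3, 4, 7), free (9, 10, 9)); after release of (1, 1, 1) the pool is (10, 11, 10)


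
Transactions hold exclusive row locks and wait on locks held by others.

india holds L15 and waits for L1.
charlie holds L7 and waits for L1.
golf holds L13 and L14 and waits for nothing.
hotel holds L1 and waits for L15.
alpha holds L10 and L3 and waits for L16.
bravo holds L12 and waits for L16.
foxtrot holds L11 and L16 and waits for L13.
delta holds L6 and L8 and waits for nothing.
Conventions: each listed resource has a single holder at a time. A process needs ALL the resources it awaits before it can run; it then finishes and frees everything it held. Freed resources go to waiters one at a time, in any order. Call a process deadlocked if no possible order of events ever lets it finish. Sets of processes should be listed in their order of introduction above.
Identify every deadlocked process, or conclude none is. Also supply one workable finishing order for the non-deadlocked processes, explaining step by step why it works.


The deadlocked set is india, charlie and hotel.
Key observation: the knot is the closed ring of waits india -> hotel -> india; charlie waits into the deadlock from upstream.
The rest can finish in the order golf, foxtrot, bravo, delta, alpha.
Check, step by step:
  golf waits on nothing -> runs at once and releases L13 and L14
  foxtrot: everything it awaited (L13) is free; runs, freeing L11 and L16
  bravo: everything it awaited (L16) is free; runs, freeing L12
  delta waits on nothing -> runs at once and releases L6 and L8
  alpha: everything it awaited (L16) is free; runs, freeing L10 and L3


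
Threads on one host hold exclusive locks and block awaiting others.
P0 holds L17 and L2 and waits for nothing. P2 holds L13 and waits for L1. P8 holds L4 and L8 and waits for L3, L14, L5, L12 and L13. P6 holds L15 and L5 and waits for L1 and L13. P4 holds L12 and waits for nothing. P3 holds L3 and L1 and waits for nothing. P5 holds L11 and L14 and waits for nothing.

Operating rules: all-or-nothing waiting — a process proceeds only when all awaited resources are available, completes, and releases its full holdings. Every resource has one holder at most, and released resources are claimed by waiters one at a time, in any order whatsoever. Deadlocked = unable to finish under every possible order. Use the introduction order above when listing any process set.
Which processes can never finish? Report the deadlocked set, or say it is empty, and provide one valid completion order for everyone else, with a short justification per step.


The deadlocked set is empty.
Key observation: there is no circular wait here — follow any chain and it reaches a process that is free to run now.
One completion order for the rest: P3, P0, P2, P4, P5, P6, P8.
Verifying each step:
  P3 waits on nothing -> runs at once and releases L3 and L1
  P0 waits on nothing -> runs at once and releases L17 and L2
  run P2 (all its waits — L1 — are resolved); releases L13
  P4 waits on nothing -> runs at once and releases L12
  P5 waits on nothing -> runs at once and releases L11 and L14
  run P6 (all its waits — L1 and L13 — are resolved); releases L15 and L5
  run P8 (all its waits — L3, L14, L5, L12 and L13 — are resolved); releases L4 and L8


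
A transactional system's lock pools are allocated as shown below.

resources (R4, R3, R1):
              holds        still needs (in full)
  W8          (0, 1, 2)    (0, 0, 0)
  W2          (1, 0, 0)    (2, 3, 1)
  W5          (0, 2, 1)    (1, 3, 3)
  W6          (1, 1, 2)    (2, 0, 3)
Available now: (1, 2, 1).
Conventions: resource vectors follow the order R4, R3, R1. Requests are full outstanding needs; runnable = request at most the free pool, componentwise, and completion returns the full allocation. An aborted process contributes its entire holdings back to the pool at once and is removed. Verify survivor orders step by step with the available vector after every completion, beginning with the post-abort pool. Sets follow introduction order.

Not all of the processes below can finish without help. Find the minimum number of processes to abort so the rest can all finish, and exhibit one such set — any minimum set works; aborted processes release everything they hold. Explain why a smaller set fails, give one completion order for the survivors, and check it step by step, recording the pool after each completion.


The answer: abort W6.
Key observation: W2 was stuck for good until W6 gave back (1, 1, 2); in the order shown it finishes at step 1.
No smaller set exists: with zero aborts the deadlock remains.
The survivors complete as W2, W8, W5. Check, step by step (starting from the post-abort pool):
  pool = (2, 3, 3)
  W2 needs (2, 3, 1) <= (2, 3, 3) -> finishes; pool += (1, 0, 0) = (3, 3, 3)
  W8 needs (0, 0, 0) <= (3, 3, 3) -> finishes; pool += (0, 1, 2) = (3, 4, 5)
  W5 needs (1, 3, 3) <= (3, 4, 5) -> finishes; pool += (0, 2, 1) = (3, 6, 6)


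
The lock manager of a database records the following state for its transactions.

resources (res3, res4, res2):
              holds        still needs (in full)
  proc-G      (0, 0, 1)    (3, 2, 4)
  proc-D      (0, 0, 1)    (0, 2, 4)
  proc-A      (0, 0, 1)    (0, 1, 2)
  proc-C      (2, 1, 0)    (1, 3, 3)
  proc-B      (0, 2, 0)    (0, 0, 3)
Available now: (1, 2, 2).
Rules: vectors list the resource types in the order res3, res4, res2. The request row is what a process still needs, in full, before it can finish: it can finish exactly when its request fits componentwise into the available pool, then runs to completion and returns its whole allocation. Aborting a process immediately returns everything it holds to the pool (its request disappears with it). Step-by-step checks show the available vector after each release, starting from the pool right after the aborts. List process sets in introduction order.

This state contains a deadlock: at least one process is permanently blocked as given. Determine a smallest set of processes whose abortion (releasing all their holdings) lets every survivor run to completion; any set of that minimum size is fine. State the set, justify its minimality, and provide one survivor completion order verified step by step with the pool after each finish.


Abort proc-D.
Key observation: proc-G had no path to completion before; after the abort of proc-D ((0, 0, 1) returned), step 4 is where it fits.
No smaller set exists: with zero aborts the deadlock remains.
One survivor order: proc-B, proc-C, proc-A, proc-G. Step-by-step check (post-abort pool first):
  pool = (1, 2, 3)
  proc-B: need (0, 0, 3) fits (1, 2, 3); releases (0, 2, 0), pool now (1, 4, 3)
  proc-C: need (1, 3, 3) fits (1, 4, 3); releases (2, 1, 0), pool now (3, 5, 3)
  proc-A: need (0, 1, 2) fits (3, 5, 3); releases (0, 0, 1), pool now (3, 5, 4)
  proc-G: need (3, 2, 4) fits (3, 5, 4); releases (0, 0, 1), pool now (3, 5, 5)


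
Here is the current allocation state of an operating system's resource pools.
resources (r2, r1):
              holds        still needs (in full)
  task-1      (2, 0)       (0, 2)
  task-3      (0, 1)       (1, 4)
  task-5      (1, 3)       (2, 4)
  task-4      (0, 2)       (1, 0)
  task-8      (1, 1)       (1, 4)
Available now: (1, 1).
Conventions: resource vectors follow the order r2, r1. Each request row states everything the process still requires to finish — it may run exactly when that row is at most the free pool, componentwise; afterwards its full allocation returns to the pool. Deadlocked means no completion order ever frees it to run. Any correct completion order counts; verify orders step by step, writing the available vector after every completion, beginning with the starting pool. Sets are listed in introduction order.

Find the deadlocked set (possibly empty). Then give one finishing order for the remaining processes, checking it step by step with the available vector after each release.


Deadlocked: task-3, task-5 and task-8.
Key observation: no order helps: past task-4, task-1, the free pool tops out at (3, 3), below what each blocked process needs in r1.
One completion order for the rest: task-4, task-1. Walking it through:
  pool = (1, 1)
  run task-4 (needs (1, 0), free (1, 1)); after release of (0, 2) the pool is (1, 3)
  run task-1 (needs (0, 2), free (1, 3)); after release of (2, 0) the pool is (3, 3)
The blocked processes can never fit:
  task-3 cannot run: need (1, 4) vs free (3, 3) (insufficient r1)
  task-5 cannot run: need (2, 4) vs free (3, 3) (insufficient r1)
  task-8 cannot run: need (1, 4) vs free (3, 3) (insufficient r1)


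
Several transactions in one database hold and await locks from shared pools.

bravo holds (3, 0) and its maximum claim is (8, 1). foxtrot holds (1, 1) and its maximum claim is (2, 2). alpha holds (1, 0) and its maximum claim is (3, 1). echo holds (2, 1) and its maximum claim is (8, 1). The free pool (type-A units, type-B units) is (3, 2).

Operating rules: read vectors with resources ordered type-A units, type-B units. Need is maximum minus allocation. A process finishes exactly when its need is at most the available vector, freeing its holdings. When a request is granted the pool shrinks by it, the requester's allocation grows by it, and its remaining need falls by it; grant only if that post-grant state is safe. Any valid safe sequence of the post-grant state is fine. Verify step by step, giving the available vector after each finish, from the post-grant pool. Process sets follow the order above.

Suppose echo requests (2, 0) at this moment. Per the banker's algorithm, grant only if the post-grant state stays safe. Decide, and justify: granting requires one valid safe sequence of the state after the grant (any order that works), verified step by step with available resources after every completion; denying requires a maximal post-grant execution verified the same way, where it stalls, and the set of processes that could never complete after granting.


DENY — the pretend-granted state is unsafe.
Key observation: foxtrot, alpha can finish, but then (3, 3) is all there is, and the blocked group's type-A units demands exceed it.
Pretend the grant happened; the run foxtrot, alpha goes as far as possible. Walking it through:
  pool = (1, 2)
  run foxtrot (needs (1, 1), free (1, 2)); after release of (1, 1) the pool is (2, 3)
  run alpha (needs (2, 1), free (2, 3)); after release of (1, 0) the pool is (3, 3)
  bravo cannot run: need (5, 1) vs free (3, 3) (insufficient type-A units)
  echo cannot run: need (4, 0) vs free (3, 3) (insufficient type-A units)
Processes that could never finish after the grant: bravo and echo.


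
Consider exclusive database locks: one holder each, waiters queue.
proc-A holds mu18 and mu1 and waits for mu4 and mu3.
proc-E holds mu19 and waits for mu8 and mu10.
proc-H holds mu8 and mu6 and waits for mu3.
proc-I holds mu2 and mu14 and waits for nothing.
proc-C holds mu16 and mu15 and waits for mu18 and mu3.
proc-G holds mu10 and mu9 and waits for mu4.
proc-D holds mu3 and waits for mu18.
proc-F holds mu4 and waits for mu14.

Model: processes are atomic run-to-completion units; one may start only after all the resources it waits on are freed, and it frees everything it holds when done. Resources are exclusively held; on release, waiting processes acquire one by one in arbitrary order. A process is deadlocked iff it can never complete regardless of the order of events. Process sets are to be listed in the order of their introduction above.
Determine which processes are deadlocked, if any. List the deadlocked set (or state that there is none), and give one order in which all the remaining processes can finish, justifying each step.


Deadlocked: proc-A, proc-E, proc-H, proc-C and proc-D.
Key observation: proc-A -> proc-D -> proc-A is a circular wait — nothing in it can go first; proc-E, proc-H and proc-C wait into the deadlock from upstream.
One completion order for the rest: proc-I, proc-F, proc-G.
Verifying each step:
  proc-I waits on nothing -> runs at once and releases mu2 and mu14
  proc-F: everything it awaited (mu14) is free; runs, freeing mu4
  proc-G: everything it awaited (mu4) is free; runs, freeing mu10 and mu9


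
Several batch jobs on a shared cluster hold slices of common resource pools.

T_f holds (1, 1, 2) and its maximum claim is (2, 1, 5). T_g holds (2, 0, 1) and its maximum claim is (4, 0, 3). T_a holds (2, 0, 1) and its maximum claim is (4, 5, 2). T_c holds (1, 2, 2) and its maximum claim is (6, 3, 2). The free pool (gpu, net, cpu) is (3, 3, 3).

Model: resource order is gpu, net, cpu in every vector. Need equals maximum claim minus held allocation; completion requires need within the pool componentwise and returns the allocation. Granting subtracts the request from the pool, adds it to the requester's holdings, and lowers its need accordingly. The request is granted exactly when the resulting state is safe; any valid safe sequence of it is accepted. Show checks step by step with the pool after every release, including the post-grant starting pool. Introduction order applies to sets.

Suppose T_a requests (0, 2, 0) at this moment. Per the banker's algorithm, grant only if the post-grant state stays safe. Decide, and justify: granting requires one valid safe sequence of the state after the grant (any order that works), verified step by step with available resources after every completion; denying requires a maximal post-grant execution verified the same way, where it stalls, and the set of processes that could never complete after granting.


GRANT — the state after the grant stays safe, e.g. via T_g, T_f, T_c, T_a.
Key observation: after the grant the pool drops to (3, 1, 3), which still lets T_g finish first and unwind the rest.
Verifying the post-grant state step by step:
  pool = (3, 1, 3)
  T_g needs (2, 0, 2) <= (3, 1, 3) -> finishes; pool += (2, 0, 1) = (5, 1, 4)
  T_f needs (1, 0, 3) <= (5, 1, 4) -> finishes; pool += (1, 1, 2) = (6, 2, 6)
  T_c needs (5, 1, 0) <= (6, 2, 6) -> finishes; pool += (1, 2, 2) = (7, 4, 8)
  T_a needs (2, 3, 1) <= (7, 4, 8) -> finishes; pool += (2, 2, 1) = (9, 6, 9)


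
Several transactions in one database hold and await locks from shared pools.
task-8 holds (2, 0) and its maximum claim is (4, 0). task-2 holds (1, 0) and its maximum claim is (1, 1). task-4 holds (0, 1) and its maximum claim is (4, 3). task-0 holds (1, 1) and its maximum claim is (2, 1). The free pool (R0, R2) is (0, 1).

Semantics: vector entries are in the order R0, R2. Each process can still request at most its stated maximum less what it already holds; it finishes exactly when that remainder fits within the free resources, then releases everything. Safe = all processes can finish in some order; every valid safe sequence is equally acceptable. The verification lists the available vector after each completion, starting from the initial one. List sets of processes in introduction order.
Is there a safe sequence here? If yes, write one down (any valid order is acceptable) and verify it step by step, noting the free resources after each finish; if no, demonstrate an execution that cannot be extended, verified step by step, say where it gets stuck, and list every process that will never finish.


SAFE — a valid safe sequence is task-2, task-0, task-8, task-4.
Key observation: reading the order forward, task-2 is the first process whose need (0, 1) meets the free pool (0, 1) exactly on a resource it requests.
Walking it through:
  pool = (0, 1)
  task-2: need (0, 1) fits (0, 1); releases (1, 0), pool now (1, 1)
  task-0: need (1, 0) fits (1, 1); releases (1, 1), pool now (2, 2)
  task-8: need (2, 0) fits (2, 2); releases (2, 0), pool now (4, 2)
  task-4: need (4, 2) fits (4, 2); releases (0, 1), pool now (4, 3)


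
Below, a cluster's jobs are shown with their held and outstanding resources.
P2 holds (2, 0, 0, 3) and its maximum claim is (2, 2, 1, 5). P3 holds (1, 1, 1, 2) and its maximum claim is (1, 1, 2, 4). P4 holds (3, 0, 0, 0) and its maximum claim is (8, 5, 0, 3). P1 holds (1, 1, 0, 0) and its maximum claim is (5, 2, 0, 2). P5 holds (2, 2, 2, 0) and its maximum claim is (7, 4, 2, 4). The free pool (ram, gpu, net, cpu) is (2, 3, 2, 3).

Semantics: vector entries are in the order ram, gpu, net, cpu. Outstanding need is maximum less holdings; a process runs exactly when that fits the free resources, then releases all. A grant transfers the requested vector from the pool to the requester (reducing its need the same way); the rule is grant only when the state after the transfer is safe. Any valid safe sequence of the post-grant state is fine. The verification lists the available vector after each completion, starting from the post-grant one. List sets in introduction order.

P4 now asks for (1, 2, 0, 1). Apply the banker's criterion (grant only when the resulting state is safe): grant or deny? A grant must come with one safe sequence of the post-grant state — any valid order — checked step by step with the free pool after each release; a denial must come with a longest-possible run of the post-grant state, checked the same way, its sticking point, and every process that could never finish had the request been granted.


GRANT. The post-grant state is safe; one safe sequence: P3, P2, P1, P4, P5.
Key observation: after the grant the pool drops to (1, 1, 2, 2), which still lets P3 finish first and unwind the rest.
Check on the post-grant state, step by step:
  pool = (1, 1, 2, 2)
  P3 needs (0, 0, 1, 2) <= (1, 1, 2, 2) -> finishes; pool += (1, 1, 1, 2) = (2, 2, 3, 4)
  P2 needs (0, 2, 1, 2) <= (2, 2, 3, 4) -> finishes; pool += (2, 0, 0, 3) = (4, 2, 3, 7)
  P1 needs (4, 1, 0, 2) <= (4, 2, 3, 7) -> finishes; pool += (1, 1, 0, 0) = (5, 3, 3, 7)
  P4 needs (4, 3, 0, 2) <= (5, 3, 3, 7) -> finishes; pool += (4, 2, 0, 1) = (9, 5, 3, 8)
  P5 needs (5, 2, 0, 4) <= (9, 5, 3, 8) -> finishes; pool += (2, 2, 2, 0) = (11, 7, 5, 8)


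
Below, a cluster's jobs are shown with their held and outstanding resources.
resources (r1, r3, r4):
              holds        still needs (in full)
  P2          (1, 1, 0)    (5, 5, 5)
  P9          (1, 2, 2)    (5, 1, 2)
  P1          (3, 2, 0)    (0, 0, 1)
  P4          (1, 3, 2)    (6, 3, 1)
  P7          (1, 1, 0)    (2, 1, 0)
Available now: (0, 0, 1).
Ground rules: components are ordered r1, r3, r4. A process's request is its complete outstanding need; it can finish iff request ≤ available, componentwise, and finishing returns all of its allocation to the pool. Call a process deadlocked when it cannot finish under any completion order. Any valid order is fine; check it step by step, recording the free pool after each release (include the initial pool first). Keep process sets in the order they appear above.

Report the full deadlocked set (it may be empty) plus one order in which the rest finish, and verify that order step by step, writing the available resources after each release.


Deadlocked set: P2, P9 and P4.
Key observation: r1 is the bottleneck — with P1, P7 done the pool holds (4, 3, 1), short of every remaining need.
The rest can finish in the order P1, P7. Walking it through:
  pool = (0, 0, 1)
  P1 needs (0, 0, 1) <= (0, 0, 1) -> finishes; pool += (3, 2, 0) = (3, 2, 1)
  P7 needs (2, 1, 0) <= (3, 2, 1) -> finishes; pool += (1, 1, 0) = (4, 3, 1)
The blocked processes can never fit:
  blocked: P2 wants (5, 5, 5), pool (4, 3, 1) — not enough r1, r3 and r4
  blocked: P9 wants (5, 1, 2), pool (4, 3, 1) — not enough r1 and r4
  blocked: P4 wants (6, 3, 1), pool (4, 3, 1) — not enough r1


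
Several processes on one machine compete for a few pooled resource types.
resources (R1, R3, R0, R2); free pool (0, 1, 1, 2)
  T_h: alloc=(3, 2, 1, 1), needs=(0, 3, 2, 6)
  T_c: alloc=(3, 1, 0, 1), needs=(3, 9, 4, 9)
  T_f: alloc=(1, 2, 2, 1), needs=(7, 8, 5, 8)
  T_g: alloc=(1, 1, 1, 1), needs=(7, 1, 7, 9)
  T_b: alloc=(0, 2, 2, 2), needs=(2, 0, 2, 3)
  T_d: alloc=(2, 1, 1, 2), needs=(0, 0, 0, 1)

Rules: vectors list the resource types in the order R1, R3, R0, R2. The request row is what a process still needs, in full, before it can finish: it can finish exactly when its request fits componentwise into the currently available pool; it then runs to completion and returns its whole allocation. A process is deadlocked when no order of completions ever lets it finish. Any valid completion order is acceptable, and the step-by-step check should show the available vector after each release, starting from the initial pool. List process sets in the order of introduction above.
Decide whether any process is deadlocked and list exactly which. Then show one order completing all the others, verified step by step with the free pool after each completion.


Deadlocked: T_c, T_f and T_g.
Key observation: R2 is the bottleneck — with T_d, T_b, T_h done the pool holds (5, 6, 5, 7), short of every remaining need.
A valid finishing order for the others: T_d, T_b, T_h. Check, step by step:
  pool = (0, 1, 1, 2)
  T_d needs (0, 0, 0, 1) <= (0, 1, 1, 2) -> finishes; pool += (2, 1, 1, 2) = (2, 2, 2, 4)
  T_b needs (2, 0, 2, 3) <= (2, 2, 2, 4) -> finishes; pool += (0, 2, 2, 2) = (2, 4, 4, 6)
  T_h needs (0, 3, 2, 6) <= (2, 4, 4, 6) -> finishes; pool += (3, 2, 1, 1) = (5, 6, 5, 7)
The blocked processes can never fit:
  T_c still needs (3, 9, 4, 9) but only (5, 6, 5, 7) is free — short on R3 and R2
  T_f still needs (7, 8, 5, 8) but only (5, 6, 5, 7) is free — short on R1, R3 and R2
  T_g still needs (7, 1, 7, 9) but only (5, 6, 5, 7) is free — short on R1, R0 and R2


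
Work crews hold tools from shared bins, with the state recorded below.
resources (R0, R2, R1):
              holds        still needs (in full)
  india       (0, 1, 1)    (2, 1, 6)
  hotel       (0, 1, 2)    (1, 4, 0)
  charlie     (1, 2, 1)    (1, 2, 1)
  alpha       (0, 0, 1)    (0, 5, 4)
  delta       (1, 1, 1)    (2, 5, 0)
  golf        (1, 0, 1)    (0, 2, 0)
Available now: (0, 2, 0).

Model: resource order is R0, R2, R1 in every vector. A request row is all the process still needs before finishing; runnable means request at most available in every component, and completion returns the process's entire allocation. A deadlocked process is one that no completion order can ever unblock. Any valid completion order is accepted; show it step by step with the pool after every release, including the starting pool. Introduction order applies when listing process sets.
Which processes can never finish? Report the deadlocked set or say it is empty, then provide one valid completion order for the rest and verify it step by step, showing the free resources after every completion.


The deadlocked set is empty.
Key observation: golf fits the free pool immediately, and its release cascades until everyone finishes.
One completion order for the rest: golf, charlie, hotel, delta, alpha, india. Check, step by step:
  pool = (0, 2, 0)
  run golf (needs (0, 2, 0), free (0, 2, 0)); after release of (1, 0, 1) the pool is (1, 2, 1)
  run charlie (needs (1, 2, 1), free (1, 2, 1)); after release of (1, 2, 1) the pool is (2, 4, 2)
  run hotel (needs (1, 4, 0), free (2, 4, 2)); after release of (0, 1, 2) the pool is (2, 5, 4)
  run delta (needs (2, 5, 0), free (2, 5, 4)); after release of (1, 1, 1) the pool is (3, 6, 5)
  run alpha (needs (0, 5, 4), free (3, 6, 5)); after release of (0, 0, 1) the pool is (3, 6, 6)
  run india (needs (2, 1, 6), free (3, 6, 6)); after release of (0, 1, 1) the pool is (3, 7, 7)


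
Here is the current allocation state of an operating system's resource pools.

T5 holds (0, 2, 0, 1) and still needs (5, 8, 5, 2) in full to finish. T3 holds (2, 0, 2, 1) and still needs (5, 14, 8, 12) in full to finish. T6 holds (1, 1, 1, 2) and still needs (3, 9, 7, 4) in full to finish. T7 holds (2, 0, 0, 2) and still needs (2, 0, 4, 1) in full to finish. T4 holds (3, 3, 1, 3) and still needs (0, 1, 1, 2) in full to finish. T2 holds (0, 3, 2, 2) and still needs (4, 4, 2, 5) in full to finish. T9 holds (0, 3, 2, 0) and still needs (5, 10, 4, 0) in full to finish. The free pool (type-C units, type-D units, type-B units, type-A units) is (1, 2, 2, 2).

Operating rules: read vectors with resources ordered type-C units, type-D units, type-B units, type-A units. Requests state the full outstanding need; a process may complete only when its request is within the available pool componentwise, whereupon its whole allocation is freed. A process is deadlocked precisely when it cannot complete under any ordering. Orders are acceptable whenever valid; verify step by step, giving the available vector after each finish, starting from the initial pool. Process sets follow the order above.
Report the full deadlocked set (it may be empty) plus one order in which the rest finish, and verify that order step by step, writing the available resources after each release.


No process is deadlocked.
Key observation: the pool covers T4 at once, and every later process fits after earlier releases.
The rest can finish in the order T4, T2, T7, T5, T9, T6, T3. Check, step by step:
  pool = (1, 2, 2, 2)
  T4: need (0, 1, 1, 2) fits (1, 2, 2, 2); releases (3, 3, 1, 3), pool now (4, 5, 3, 5)
  T2: need (4, 4, 2, 5) fits (4, 5, 3, 5); releases (0, 3, 2, 2), pool now (4, 8, 5, 7)
  T7: need (2, 0, 4, 1) fits (4, 8, 5, 7); releases (2, 0, 0, 2), pool now (6, 8, 5, 9)
  T5: need (5, 8, 5, 2) fits (6, 8, 5, 9); releases (0, 2, 0, 1), pool now (6, 10, 5, 10)
  T9: need (5, 10, 4, 0) fits (6, 10, 5, 10); releases (0, 3, 2, 0), pool now (6, 13, 7, 10)
  T6: need (3, 9, 7, 4) fits (6, 13, 7, 10); releases (1, 1, 1, 2), pool now (7, 14, 8, 12)
  T3: need (5, 14, 8, 12) fits (7, 14, 8, 12); releases (2, 0, 2, 1), pool now (9, 14, 10, 13)


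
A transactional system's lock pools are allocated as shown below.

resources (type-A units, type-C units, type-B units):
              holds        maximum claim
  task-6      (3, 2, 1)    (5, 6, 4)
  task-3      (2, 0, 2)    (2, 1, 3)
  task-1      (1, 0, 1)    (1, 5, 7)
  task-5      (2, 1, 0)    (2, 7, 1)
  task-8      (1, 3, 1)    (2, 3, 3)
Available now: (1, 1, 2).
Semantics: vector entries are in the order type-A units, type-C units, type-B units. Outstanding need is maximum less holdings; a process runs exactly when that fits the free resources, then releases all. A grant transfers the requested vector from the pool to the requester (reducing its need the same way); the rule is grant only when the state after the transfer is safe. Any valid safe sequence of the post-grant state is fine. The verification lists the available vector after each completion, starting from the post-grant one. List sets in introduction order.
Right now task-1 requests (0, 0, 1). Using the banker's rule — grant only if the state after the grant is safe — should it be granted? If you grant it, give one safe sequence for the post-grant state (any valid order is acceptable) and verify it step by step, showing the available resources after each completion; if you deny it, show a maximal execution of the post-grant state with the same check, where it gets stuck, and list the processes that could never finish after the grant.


GRANT: granting preserves safety; a valid post-grant sequence is task-3, task-8, task-6, task-1, task-5.
Key observation: with (1, 1, 1) left after the transfer, task-3 can run at once — the state stays safe.
Step-by-step check of the post-grant state:
  pool = (1, 1, 1)
  run task-3 (needs (0, 1, 1), free (1, 1, 1)); after release of (2, 0, 2) the pool is (3, 1, 3)
  run task-8 (needs (1, 0, 2), free (3, 1, 3)); after release of (1, 3, 1) the pool is (4, 4, 4)
  run task-6 (needs (2, 4, 3), free (4, 4, 4)); after release of (3, 2, 1) the pool is (7, 6, 5)
  run task-1 (needs (0, 5, 5), free (7, 6, 5)); after release of (1, 0, 2) the pool is (8, 6, 7)
  run task-5 (needs (0, 6, 1), free (8, 6, 7)); after release of (2, 1, 0) the pool is (10, 7, 7)


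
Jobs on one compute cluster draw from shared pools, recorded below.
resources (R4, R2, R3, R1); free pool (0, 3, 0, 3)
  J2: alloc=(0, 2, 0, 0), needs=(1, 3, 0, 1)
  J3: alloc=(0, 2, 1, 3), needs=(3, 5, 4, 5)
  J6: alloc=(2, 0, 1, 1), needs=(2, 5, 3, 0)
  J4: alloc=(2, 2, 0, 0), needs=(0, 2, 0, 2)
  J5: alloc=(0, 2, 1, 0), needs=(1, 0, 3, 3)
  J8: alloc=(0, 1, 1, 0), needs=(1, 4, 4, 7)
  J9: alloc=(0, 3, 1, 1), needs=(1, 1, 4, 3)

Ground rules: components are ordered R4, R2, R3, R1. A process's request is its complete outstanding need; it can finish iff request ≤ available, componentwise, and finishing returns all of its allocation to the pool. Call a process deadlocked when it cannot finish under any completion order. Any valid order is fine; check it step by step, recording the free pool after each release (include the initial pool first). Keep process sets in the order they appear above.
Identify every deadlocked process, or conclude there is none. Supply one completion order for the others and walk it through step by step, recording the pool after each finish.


Deadlocked: J3, J6, J5, J8 and J9.
Key observation: even finishing J4, J2 leaves just (2, 7, 0, 3) free — too little R3 for any of the remaining processes.
One completion order for the rest: J4, J2. Walking it through:
  pool = (0, 3, 0, 3)
  run J4 (needs (0, 2, 0, 2), free (0, 3, 0, 3)); after release of (2, 2, 0, 0) the pool is (2, 5, 0, 3)
  run J2 (needs (1, 3, 0, 1), free (2, 5, 0, 3)); after release of (0, 2, 0, 0) the pool is (2, 7, 0, 3)
The stuck group stays short no matter what:
  J3 still needs (3, 5, 4, 5) but only (2, 7, 0, 3) is free — short on R4, R3 and R1
  J6 still needs (2, 5, 3, 0) but only (2, 7, 0, 3) is free — short on R3
  J5 still needs (1, 0, 3, 3) but only (2, 7, 0, 3) is free — short on R3
  J8 still needs (1, 4, 4, 7) but only (2, 7, 0, 3) is free — short on R3 and R1
  J9 still needs (1, 1, 4, 3) but only (2, 7, 0, 3) is free — short on R3


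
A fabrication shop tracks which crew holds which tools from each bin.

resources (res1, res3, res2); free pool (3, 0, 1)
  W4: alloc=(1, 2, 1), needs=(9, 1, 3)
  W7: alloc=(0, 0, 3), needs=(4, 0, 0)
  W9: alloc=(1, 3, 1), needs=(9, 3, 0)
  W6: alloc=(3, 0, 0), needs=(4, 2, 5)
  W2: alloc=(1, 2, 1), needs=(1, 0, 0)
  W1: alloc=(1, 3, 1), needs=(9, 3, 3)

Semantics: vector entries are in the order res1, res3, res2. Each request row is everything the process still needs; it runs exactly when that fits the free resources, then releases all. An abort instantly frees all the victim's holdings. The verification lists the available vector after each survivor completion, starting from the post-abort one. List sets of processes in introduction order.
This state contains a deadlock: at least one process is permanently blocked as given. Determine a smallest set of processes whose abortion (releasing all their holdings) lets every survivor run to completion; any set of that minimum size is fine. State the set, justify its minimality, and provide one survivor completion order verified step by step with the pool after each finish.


Minimum abort set: W4 and W1.
Key observation: the returned (2, 5, 2) from W4 and W1 is what brings W9 — unrunnable before, under any order — into play at step 4.
No one abort is enough; case by case: W4 alone leaves W9 blocked (short on res1); W7 alone leaves W4 blocked (short on res1); W9 alone leaves W4 blocked (short on res1); W6 alone leaves W4 blocked (short on res1); W2 alone leaves W4 blocked (short on res1); W1 alone leaves W4 blocked (short on res1).
One survivor order: W2, W7, W6, W9. Step-by-step check (post-abort pool first):
  pool = (5, 5, 3)
  W2 needs (1, 0, 0) <= (5, 5, 3) -> finishes; pool += (1, 2, 1) = (6, 7, 4)
  W7 needs (4, 0, 0) <= (6, 7, 4) -> finishes; pool += (0, 0, 3) = (6, 7, 7)
  W6 needs (4, 2, 5) <= (6, 7, 7) -> finishes; pool += (3, 0, 0) = (9, 7, 7)
  W9 needs (9, 3, 0) <= (9, 7, 7) -> finishes; pool += (1, 3, 1) = (10, 10, 8)


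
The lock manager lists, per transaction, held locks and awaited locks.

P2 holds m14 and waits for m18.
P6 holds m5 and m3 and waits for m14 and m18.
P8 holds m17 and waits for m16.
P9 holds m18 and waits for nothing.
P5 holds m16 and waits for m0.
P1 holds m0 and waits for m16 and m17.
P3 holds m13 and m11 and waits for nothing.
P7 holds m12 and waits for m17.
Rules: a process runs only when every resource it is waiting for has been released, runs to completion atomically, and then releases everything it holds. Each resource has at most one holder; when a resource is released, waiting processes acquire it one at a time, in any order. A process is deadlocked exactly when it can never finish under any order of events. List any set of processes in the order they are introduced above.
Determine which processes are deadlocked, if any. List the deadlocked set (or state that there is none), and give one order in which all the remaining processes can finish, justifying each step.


Deadlocked: P8, P5, P1 and P7.
Key observation: the loop P8 -> P5 -> P1 -> P8 blocks itself forever; P7 waits into the deadlock from upstream.
A valid finishing order for the others: P3, P9, P2, P6.
Step-by-step check:
  run P3 (it waits on nothing); releases m13 and m11
  run P9 (it waits on nothing); releases m18
  run P2 (all its waits — m18 — are resolved); releases m14
  run P6 (all its waits — m14 and m18 — are resolved); releases m5 and m3
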